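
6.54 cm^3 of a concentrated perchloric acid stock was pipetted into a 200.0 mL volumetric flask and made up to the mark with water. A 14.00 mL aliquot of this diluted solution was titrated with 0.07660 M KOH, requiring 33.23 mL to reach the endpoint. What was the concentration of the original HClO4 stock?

5.56 M

n(KOH) = 0.07660 x 0.03323 = 0.002545 mol.
n(HClO4) in the aliquot = 0.002545 mol.
[diluted HClO4] = 0.002545 / 0.01400 = 0.1818 M.
Dilution factor = 200.0/6.540 = 30.58, so [stock] = 0.1818 x 30.58 = 5.56 M.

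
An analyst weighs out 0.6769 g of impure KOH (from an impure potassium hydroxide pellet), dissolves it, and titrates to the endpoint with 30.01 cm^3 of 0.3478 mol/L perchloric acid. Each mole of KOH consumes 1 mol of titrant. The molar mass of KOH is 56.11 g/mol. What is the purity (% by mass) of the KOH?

86.5%

n(HClO4) = 0.3478 x 0.03001 = 0.01044 mol.
n(KOH) = 0.01044 / 1 = 0.01044 mol.
mass of KOH = 0.01044 x 56.11 = 0.5856 g.
% purity = 0.5856 / 0.6769 x 100 = 86.5%.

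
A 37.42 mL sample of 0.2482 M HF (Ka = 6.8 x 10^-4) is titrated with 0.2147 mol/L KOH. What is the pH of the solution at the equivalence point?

n(HF) = 0.2482 x 0.03742 = 0.009288 mol; V(KOH) at equivalence = 0.009288/0.2147 = 0.04326 L.
At equivalence all the acid is converted to F-; total volume = 0.03742 + 0.04326 = 0.08068 L, so [F-] = 0.009288/0.08068 = 0.1151 M.
Kb = Kw/Ka = 1.0e-14 / 6.8 x 10^-4 = 1.47e-11.
[OH^-] = sqrt(Kb x [F-]) = sqrt(1.47e-11 x 0.1151) = 1.30e-6 M.
pOH = 5.89, so pH = 14.00 - 5.89 = 8.11.

8.11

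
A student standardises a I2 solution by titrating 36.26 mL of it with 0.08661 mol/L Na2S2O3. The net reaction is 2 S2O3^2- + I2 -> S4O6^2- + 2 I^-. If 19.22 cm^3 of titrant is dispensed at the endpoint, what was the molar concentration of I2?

0.0230 M

n(Na2S2O3) = 0.08661 x 0.01922 = 0.001665 mol.
From the balanced equation, 2 mol Na2S2O3 reacts with 1 mol I2, so n(I2) = 0.001665 x 1/2 = 0.0008323 mol.
[I2] = 0.0008323 / 0.03626 L = 0.0230 M.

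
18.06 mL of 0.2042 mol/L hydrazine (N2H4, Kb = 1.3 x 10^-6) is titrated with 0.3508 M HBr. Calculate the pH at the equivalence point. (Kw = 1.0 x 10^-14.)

n(N2H4) = 0.2042 x 0.01806 = 0.003688 mol; V(HBr) at equivalence = 0.003688/0.3508 = 0.01051 L.
At equivalence the base is fully converted to N2H5+; total volume = 0.02857 L, so [N2H5+] = 0.003688/0.02857 = 0.1291 M.
Ka(N2H5+) = Kw/Kb = 1.0e-14 / 1.3 x 10^-6 = 7.69e-9.
[H^+] = sqrt(Ka x [N2H5+]) = sqrt(7.69e-9 x 0.1291) = 3.15e-5 M.
pH = -log(3.15e-5) = 4.50.

4.50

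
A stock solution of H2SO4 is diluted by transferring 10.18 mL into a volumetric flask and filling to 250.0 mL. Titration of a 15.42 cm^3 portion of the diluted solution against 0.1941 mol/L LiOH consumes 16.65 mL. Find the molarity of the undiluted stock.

2.57 M

n(LiOH) = 0.1941 x 0.01665 = 0.003232 mol.
n(H2SO4) in the aliquot = 0.003232 x 1/2 = 0.001616 mol.
[diluted H2SO4] = 0.001616 / 0.01542 = 0.1048 M.
Dilution factor = 250.0/10.18 = 24.56, so [stock] = 0.1048 x 24.56 = 2.57 M.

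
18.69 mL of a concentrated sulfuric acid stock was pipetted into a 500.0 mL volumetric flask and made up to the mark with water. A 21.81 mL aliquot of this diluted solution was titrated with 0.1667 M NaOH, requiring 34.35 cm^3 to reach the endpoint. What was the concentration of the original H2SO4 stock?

n(NaOH) = 0.1667 x 0.03435 = 0.005726 mol.
n(H2SO4) in the aliquot = 0.005726 x 1/2 = 0.002863 mol.
[diluted H2SO4] = 0.002863 / 0.02181 = 0.1313 M.
Dilution factor = 500.0/18.69 = 26.75, so [stock] = 0.1313 x 26.75 = 3.51 M.

3.51 M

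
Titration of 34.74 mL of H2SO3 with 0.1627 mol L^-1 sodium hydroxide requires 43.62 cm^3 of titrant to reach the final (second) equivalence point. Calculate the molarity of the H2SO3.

0.102 M

n(NaOH) = 0.1627 x 0.04362 = 0.007097 mol.
At the final (second) equivalence point, 2 mol OH^- react per mol H2SO3, so n(H2SO3) = 0.007097 / 2 = 0.003548 mol.
[H2SO3] = 0.003548 / 0.03474 L = 0.102 M.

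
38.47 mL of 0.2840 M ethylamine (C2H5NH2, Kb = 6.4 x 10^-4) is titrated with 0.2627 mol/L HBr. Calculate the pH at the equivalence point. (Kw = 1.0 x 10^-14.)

5.84

n(C2H5NH2) = 0.2840 x 0.03847 = 0.01093 mol; V(HBr) at equivalence = 0.01093/0.2627 = 0.04159 L.
At equivalence the base is fully converted to C2H5NH3+; total volume = 0.08006 L, so [C2H5NH3+] = 0.01093/0.08006 = 0.1365 M.
Ka(C2H5NH3+) = Kw/Kb = 1.0e-14 / 6.4 x 10^-4 = 1.56e-11.
[H^+] = sqrt(Ka x [C2H5NH3+]) = sqrt(1.56e-11 x 0.1365) = 1.46e-6 M.
pH = -log(1.46e-6) = 5.84.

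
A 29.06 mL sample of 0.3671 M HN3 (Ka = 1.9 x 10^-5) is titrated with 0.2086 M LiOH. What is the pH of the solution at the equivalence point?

n(HN3) = 0.3671 x 0.02906 = 0.01067 mol; V(LiOH) at equivalence = 0.01067/0.2086 = 0.05114 L.
At equivalence all the acid is converted to N3-; total volume = 0.02906 + 0.05114 = 0.08020 L, so [N3-] = 0.01067/0.08020 = 0.1330 M.
Kb = Kw/Ka = 1.0e-14 / 1.9 x 10^-5 = 5.26e-10.
[OH^-] = sqrt(Kb x [N3-]) = sqrt(5.26e-10 x 0.1330) = 8.37e-6 M.
pOH = 5.08, so pH = 14.00 - 5.08 = 8.92.

8.92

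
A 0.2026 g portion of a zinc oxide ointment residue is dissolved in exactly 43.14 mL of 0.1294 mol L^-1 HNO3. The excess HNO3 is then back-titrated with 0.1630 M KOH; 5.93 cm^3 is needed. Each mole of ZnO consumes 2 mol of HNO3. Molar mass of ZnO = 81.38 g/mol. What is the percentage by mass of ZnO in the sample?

92.7%

Total n(HNO3) added = 0.1294 x 0.04314 = 0.005582 mol.
n(KOH) used = 0.1630 x 0.005930 = 0.0009666 mol, which equals the excess n(HNO3).
So n(HNO3) consumed by the sample = 0.005582 - 0.0009666 = 0.004616 mol.
n(ZnO) = 0.004616 / 2 = 0.002308 mol.
mass ZnO = 0.002308 x 81.38 = 0.1878 g, so %ZnO = 0.1878/0.2026 x 100 = 92.7%.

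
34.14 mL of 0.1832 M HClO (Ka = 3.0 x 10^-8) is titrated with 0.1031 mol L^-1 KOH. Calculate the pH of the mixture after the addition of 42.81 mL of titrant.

Initial n(HClO) = 0.1832 x 0.03414 = 0.006254 mol.
n(KOH) added = 0.1031 x 0.04281 = 0.004414 mol, converting that many moles of HClO to ClO-.
Remaining n(HClO) = 0.001841 mol; n(ClO-) = 0.004414 mol.
By Henderson-Hasselbalch, pH = pKa + log([A^-]/[HA]) = 7.52 + log(0.004414/0.001841) = 7.52 + (+0.38) = 7.90.

7.90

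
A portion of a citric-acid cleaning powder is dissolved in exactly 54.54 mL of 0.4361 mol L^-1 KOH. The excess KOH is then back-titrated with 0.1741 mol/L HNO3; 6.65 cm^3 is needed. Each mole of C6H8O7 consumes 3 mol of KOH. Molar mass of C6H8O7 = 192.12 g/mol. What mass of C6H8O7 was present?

1.45 g

Total n(KOH) added = 0.4361 x 0.05454 = 0.02378 mol.
n(HNO3) used = 0.1741 x 0.006650 = 0.001158 mol, which equals the excess n(KOH).
So n(KOH) consumed by the sample = 0.02378 - 0.001158 = 0.02263 mol.
n(C6H8O7) = 0.02263 / 3 = 0.007542 mol.
mass = 0.007542 mol x 192.12 g/mol = 1.45 g.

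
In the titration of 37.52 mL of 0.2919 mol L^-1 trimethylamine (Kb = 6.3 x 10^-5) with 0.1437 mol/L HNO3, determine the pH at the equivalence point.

5.41

n((CH3)3N) = 0.2919 x 0.03752 = 0.01095 mol; V(HNO3) at equivalence = 0.01095/0.1437 = 0.07621 L.
At equivalence the base is fully converted to (CH3)3NH+; total volume = 0.1137 L, so [(CH3)3NH+] = 0.01095/0.1137 = 0.09629 M.
Ka((CH3)3NH+) = Kw/Kb = 1.0e-14 / 6.3 x 10^-5 = 1.59e-10.
[H^+] = sqrt(Ka x [(CH3)3NH+]) = sqrt(1.59e-10 x 0.09629) = 3.91e-6 M.
pH = -log(3.91e-6) = 5.41.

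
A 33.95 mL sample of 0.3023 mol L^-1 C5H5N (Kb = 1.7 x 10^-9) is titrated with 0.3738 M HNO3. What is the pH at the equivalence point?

n(C5H5N) = 0.3023 x 0.03395 = 0.01026 mol; V(HNO3) at equivalence = 0.01026/0.3738 = 0.02746 L.
At equivalence the base is fully converted to C5H5NH+; total volume = 0.06141 L, so [C5H5NH+] = 0.01026/0.06141 = 0.1671 M.
Ka(C5H5NH+) = Kw/Kb = 1.0e-14 / 1.7 x 10^-9 = 5.88e-6.
[H^+] = sqrt(Ka x [C5H5NH+]) = sqrt(5.88e-6 x 0.1671) = 0.000992 M.
pH = -log(0.000992) = 3.00.

3.00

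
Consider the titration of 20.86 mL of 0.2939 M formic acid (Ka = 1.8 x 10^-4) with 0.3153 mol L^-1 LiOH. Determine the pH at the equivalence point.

n(HCOOH) = 0.2939 x 0.02086 = 0.006131 mol; V(LiOH) at equivalence = 0.006131/0.3153 = 0.01944 L.
At equivalence all the acid is converted to HCOO-; total volume = 0.02086 + 0.01944 = 0.04030 L, so [HCOO-] = 0.006131/0.04030 = 0.1521 M.
Kb = Kw/Ka = 1.0e-14 / 1.8 x 10^-4 = 5.56e-11.
[OH^-] = sqrt(Kb x [HCOO-]) = sqrt(5.56e-11 x 0.1521) = 2.91e-6 M.
pOH = 5.54, so pH = 14.00 - 5.54 = 8.46.

8.46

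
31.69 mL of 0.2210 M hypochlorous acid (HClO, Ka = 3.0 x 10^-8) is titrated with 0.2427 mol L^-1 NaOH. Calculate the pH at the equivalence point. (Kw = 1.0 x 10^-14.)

10.29

n(HClO) = 0.2210 x 0.03169 = 0.007003 mol; V(NaOH) at equivalence = 0.007003/0.2427 = 0.02886 L.
At equivalence all the acid is converted to ClO-; total volume = 0.03169 + 0.02886 = 0.06055 L, so [ClO-] = 0.007003/0.06055 = 0.1157 M.
Kb = Kw/Ka = 1.0e-14 / 3.0 x 10^-8 = 3.33e-7.
[OH^-] = sqrt(Kb x [ClO-]) = sqrt(3.33e-7 x 0.1157) = 0.000196 M.
pOH = 3.71, so pH = 14.00 - 3.71 = 10.29.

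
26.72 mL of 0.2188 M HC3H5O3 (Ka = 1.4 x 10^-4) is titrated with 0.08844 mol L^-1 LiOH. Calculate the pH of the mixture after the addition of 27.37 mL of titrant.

Initial n(HC3H5O3) = 0.2188 x 0.02672 = 0.005846 mol.
n(LiOH) added = 0.08844 x 0.02737 = 0.002421 mol, converting that many moles of HC3H5O3 to C3H5O3-.
Remaining n(HC3H5O3) = 0.003426 mol; n(C3H5O3-) = 0.002421 mol.
By Henderson-Hasselbalch, pH = pKa + log([A^-]/[HA]) = 3.85 + log(0.002421/0.003426) = 3.85 + (-0.15) = 3.70.

3.70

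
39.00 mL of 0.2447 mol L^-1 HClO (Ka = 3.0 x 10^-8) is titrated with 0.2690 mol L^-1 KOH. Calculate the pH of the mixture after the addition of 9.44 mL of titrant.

Initial n(HClO) = 0.2447 x 0.03900 = 0.009543 mol.
n(KOH) added = 0.2690 x 0.009440 = 0.002539 mol, converting that many moles of HClO to ClO-.
Remaining n(HClO) = 0.007004 mol; n(ClO-) = 0.002539 mol.
By Henderson-Hasselbalch, pH = pKa + log([A^-]/[HA]) = 7.52 + log(0.002539/0.007004) = 7.52 + (-0.44) = 7.08.

7.08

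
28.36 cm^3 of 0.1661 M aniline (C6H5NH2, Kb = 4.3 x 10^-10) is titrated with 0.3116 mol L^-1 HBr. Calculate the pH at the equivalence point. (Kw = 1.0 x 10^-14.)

2.80

n(C6H5NH2) = 0.1661 x 0.02836 = 0.004711 mol; V(HBr) at equivalence = 0.004711/0.3116 = 0.01512 L.
At equivalence the base is fully converted to C6H5NH3+; total volume = 0.04348 L, so [C6H5NH3+] = 0.004711/0.04348 = 0.1083 M.
Ka(C6H5NH3+) = Kw/Kb = 1.0e-14 / 4.3 x 10^-10 = 2.33e-5.
[H^+] = sqrt(Ka x [C6H5NH3+]) = sqrt(2.33e-5 x 0.1083) = 0.00159 M.
pH = -log(0.00159) = 2.80.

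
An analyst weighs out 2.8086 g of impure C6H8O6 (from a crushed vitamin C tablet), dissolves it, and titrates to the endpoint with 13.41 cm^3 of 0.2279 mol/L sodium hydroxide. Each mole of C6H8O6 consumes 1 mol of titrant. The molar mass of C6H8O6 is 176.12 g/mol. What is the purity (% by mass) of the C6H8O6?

n(NaOH) = 0.2279 x 0.01341 = 0.003056 mol.
n(C6H8O6) = 0.003056 / 1 = 0.003056 mol.
mass of C6H8O6 = 0.003056 x 176.12 = 0.5382 g.
% purity = 0.5382 / 2.8086 x 100 = 19.2%.

19.2%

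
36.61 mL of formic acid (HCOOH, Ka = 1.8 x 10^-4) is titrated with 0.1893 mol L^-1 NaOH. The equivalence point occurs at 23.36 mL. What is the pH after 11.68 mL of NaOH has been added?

11.68 mL is exactly half the equivalence volume (23.36/2), i.e. the half-equivalence point.
There, n(HA) = n(A^-), so pH = pKa = -log(1.8 x 10^-4) = 3.74.

3.74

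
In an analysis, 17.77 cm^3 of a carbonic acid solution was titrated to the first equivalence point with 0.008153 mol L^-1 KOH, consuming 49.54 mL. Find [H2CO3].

n(KOH) = 0.008153 x 0.04954 = 0.0004039 mol.
At the first equivalence point, 1 mol OH^- react per mol H2CO3, so n(H2CO3) = 0.0004039 / 1 = 0.0004039 mol.
[H2CO3] = 0.0004039 / 0.01777 L = 0.0227 M.

0.0227 M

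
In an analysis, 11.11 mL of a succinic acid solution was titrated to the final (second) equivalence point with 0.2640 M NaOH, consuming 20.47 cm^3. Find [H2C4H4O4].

0.243 M

n(NaOH) = 0.2640 x 0.02047 = 0.005404 mol.
At the final (second) equivalence point, 2 mol OH^- react per mol H2C4H4O4, so n(H2C4H4O4) = 0.005404 / 2 = 0.002702 mol.
[H2C4H4O4] = 0.002702 / 0.01111 L = 0.243 M.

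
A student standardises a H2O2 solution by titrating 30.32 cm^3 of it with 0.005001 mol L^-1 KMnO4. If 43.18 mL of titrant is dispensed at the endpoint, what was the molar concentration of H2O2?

n(KMnO4) = 0.005001 x 0.04318 = 0.0002159 mol.
From the balanced equation, 2 mol KMnO4 reacts with 5 mol H2O2, so n(H2O2) = 0.0002159 x 5/2 = 0.0005399 mol.
[H2O2] = 0.0005399 / 0.03032 L = 0.0178 M.

0.0178 M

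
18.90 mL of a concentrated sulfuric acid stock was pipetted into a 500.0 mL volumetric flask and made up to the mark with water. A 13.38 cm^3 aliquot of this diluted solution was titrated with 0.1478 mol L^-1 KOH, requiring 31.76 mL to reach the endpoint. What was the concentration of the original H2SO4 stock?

n(KOH) = 0.1478 x 0.03176 = 0.004694 mol.
n(H2SO4) in the aliquot = 0.004694 x 1/2 = 0.002347 mol.
[diluted H2SO4] = 0.002347 / 0.01338 = 0.1754 M.
Dilution factor = 500.0/18.90 = 26.46, so [stock] = 0.1754 x 26.46 = 4.64 M.

4.64 M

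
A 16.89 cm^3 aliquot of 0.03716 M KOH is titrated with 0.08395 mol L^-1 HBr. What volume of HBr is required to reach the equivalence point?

7.48 mL

n(KOH) = 0.03716 mol/L x 0.01689 L = 0.0006276 mol.
At equivalence n(HBr) = n(KOH) = 0.0006276 mol.
V(HBr) = 0.0006276 / 0.08395 = 0.007476 L = 7.48 mL.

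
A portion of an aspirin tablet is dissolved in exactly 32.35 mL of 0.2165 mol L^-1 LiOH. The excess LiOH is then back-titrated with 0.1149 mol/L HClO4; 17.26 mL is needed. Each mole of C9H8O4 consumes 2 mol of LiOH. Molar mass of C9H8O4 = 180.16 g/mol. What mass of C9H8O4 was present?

Total n(LiOH) added = 0.2165 x 0.03235 = 0.007004 mol.
n(HClO4) used = 0.1149 x 0.01726 = 0.001983 mol, which equals the excess n(LiOH).
So n(LiOH) consumed by the sample = 0.007004 - 0.001983 = 0.005021 mol.
n(C9H8O4) = 0.005021 / 2 = 0.002510 mol.
mass = 0.002510 mol x 180.16 g/mol = 0.452 g.

0.452 g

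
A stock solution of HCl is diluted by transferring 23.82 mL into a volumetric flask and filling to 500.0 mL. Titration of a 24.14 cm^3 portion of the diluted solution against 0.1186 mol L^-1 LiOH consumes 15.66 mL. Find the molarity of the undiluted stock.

n(LiOH) = 0.1186 x 0.01566 = 0.001857 mol.
n(HCl) in the aliquot = 0.001857 mol.
[diluted HCl] = 0.001857 / 0.02414 = 0.07694 M.
Dilution factor = 500.0/23.82 = 20.99, so [stock] = 0.07694 x 20.99 = 1.61 M.

1.61 M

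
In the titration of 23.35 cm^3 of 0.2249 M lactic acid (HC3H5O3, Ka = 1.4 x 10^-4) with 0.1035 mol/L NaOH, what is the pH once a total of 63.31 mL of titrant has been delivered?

12.18

n(acid) = 0.2249 x 0.02335 = 0.005251 mol; n(NaOH) added = 0.1035 x 0.06331 = 0.006553 mol.
Base is in excess by 0.006553 - 0.005251 = 0.001301 mol in a total volume of 0.08666 L.
[OH^-] = 0.001301/0.08666 = 0.01501 M, so pOH = 1.82 and pH = 14.00 - 1.82 = 12.18.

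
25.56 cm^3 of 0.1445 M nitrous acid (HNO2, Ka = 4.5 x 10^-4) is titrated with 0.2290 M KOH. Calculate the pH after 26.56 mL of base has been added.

12.66

n(acid) = 0.1445 x 0.02556 = 0.003693 mol; n(KOH) added = 0.2290 x 0.02656 = 0.006082 mol.
Base is in excess by 0.006082 - 0.003693 = 0.002389 mol in a total volume of 0.05212 L.
[OH^-] = 0.002389/0.05212 = 0.04583 M, so pOH = 1.34 and pH = 14.00 - 1.34 = 12.66.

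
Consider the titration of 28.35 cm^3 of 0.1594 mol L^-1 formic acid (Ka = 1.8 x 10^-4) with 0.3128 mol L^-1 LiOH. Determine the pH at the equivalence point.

8.38

n(HCOOH) = 0.1594 x 0.02835 = 0.004519 mol; V(LiOH) at equivalence = 0.004519/0.3128 = 0.01445 L.
At equivalence all the acid is converted to HCOO-; total volume = 0.02835 + 0.01445 = 0.04280 L, so [HCOO-] = 0.004519/0.04280 = 0.1056 M.
Kb = Kw/Ka = 1.0e-14 / 1.8 x 10^-4 = 5.56e-11.
[OH^-] = sqrt(Kb x [HCOO-]) = sqrt(5.56e-11 x 0.1056) = 2.42e-6 M.
pOH = 5.62, so pH = 14.00 - 5.62 = 8.38.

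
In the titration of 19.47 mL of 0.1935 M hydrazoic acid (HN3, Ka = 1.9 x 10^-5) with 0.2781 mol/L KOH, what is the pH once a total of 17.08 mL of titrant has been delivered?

n(acid) = 0.1935 x 0.01947 = 0.003767 mol; n(KOH) added = 0.2781 x 0.01708 = 0.004750 mol.
Base is in excess by 0.004750 - 0.003767 = 0.0009825 mol in a total volume of 0.03655 L.
[OH^-] = 0.0009825/0.03655 = 0.02688 M, so pOH = 1.57 and pH = 14.00 - 1.57 = 12.43.

12.43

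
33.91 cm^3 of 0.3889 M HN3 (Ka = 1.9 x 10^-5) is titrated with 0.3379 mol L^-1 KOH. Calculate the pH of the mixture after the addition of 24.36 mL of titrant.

4.94

Initial n(HN3) = 0.3889 x 0.03391 = 0.01319 mol.
n(KOH) added = 0.3379 x 0.02436 = 0.008231 mol, converting that many moles of HN3 to N3-.
Remaining n(HN3) = 0.004956 mol; n(N3-) = 0.008231 mol.
By Henderson-Hasselbalch, pH = pKa + log([A^-]/[HA]) = 4.72 + log(0.008231/0.004956) = 4.72 + (+0.22) = 4.94.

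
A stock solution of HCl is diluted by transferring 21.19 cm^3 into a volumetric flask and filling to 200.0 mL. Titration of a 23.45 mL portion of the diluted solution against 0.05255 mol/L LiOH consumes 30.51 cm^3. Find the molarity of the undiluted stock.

n(LiOH) = 0.05255 x 0.03051 = 0.001603 mol.
n(HCl) in the aliquot = 0.001603 mol.
[diluted HCl] = 0.001603 / 0.02345 = 0.06837 M.
Dilution factor = 200.0/21.19 = 9.438, so [stock] = 0.06837 x 9.438 = 0.645 M.

0.645 M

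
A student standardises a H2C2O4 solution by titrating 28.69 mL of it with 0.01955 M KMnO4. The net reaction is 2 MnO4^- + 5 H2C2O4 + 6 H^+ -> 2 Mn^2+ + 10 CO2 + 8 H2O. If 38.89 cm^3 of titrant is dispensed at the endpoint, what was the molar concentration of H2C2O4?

n(KMnO4) = 0.01955 x 0.03889 = 0.0007603 mol.
From the balanced equation, 2 mol KMnO4 reacts with 5 mol H2C2O4, so n(H2C2O4) = 0.0007603 x 5/2 = 0.001901 mol.
[H2C2O4] = 0.001901 / 0.02869 L = 0.0663 M.

0.0663 M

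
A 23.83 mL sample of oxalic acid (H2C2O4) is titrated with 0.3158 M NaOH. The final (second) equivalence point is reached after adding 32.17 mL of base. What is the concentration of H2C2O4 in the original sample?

n(NaOH) = 0.3158 x 0.03217 = 0.01016 mol.
At the final (second) equivalence point, 2 mol OH^- react per mol H2C2O4, so n(H2C2O4) = 0.01016 / 2 = 0.005080 mol.
[H2C2O4] = 0.005080 / 0.02383 L = 0.213 M.

0.213 M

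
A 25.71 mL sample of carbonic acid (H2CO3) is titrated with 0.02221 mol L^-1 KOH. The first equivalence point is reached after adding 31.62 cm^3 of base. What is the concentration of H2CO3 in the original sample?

0.0273 M

n(KOH) = 0.02221 x 0.03162 = 0.0007023 mol.
At the first equivalence point, 1 mol OH^- react per mol H2CO3, so n(H2CO3) = 0.0007023 / 1 = 0.0007023 mol.
[H2CO3] = 0.0007023 / 0.02571 L = 0.0273 M.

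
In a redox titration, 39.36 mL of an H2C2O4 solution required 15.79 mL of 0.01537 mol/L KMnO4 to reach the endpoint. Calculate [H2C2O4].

n(KMnO4) = 0.01537 x 0.01579 = 0.0002427 mol.
From the balanced equation, 2 mol KMnO4 reacts with 5 mol H2C2O4, so n(H2C2O4) = 0.0002427 x 5/2 = 0.0006067 mol.
[H2C2O4] = 0.0006067 / 0.03936 L = 0.0154 M.

0.0154 M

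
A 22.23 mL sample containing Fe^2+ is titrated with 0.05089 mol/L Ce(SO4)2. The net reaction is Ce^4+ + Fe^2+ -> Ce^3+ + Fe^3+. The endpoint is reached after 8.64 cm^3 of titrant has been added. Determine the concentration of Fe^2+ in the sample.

0.0198 M

n(Ce(SO4)2) = 0.05089 x 0.008640 = 0.0004397 mol.
From the balanced equation, 1 mol Ce(SO4)2 reacts with 1 mol Fe^2+, so n(Fe^2+) = 0.0004397 x 1/1 = 0.0004397 mol.
[Fe^2+] = 0.0004397 / 0.02223 L = 0.0198 M.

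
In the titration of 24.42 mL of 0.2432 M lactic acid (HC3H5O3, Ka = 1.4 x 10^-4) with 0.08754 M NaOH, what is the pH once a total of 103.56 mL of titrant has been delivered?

n(acid) = 0.2432 x 0.02442 = 0.005939 mol; n(NaOH) added = 0.08754 x 0.1036 = 0.009066 mol.
Base is in excess by 0.009066 - 0.005939 = 0.003127 mol in a total volume of 0.1280 L.
[OH^-] = 0.003127/0.1280 = 0.02443 M, so pOH = 1.61 and pH = 14.00 - 1.61 = 12.39.

12.39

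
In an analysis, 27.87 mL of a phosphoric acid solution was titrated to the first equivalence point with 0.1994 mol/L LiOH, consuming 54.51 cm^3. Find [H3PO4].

n(LiOH) = 0.1994 x 0.05451 = 0.01087 mol.
At the first equivalence point, 1 mol OH^- react per mol H3PO4, so n(H3PO4) = 0.01087 / 1 = 0.01087 mol.
[H3PO4] = 0.01087 / 0.02787 L = 0.390 M.

0.390 M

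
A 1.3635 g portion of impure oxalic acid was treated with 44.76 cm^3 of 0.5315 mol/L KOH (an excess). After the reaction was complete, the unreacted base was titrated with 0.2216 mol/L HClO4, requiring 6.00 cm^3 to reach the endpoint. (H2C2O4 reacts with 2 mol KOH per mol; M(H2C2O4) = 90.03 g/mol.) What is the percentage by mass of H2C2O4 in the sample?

Total n(KOH) added = 0.5315 x 0.04476 = 0.02379 mol.
n(HClO4) used = 0.2216 x 0.006000 = 0.001330 mol, which equals the excess n(KOH).
So n(KOH) consumed by the sample = 0.02379 - 0.001330 = 0.02246 mol.
n(H2C2O4) = 0.02246 / 2 = 0.01123 mol.
mass H2C2O4 = 0.01123 x 90.03 = 1.011 g, so %H2C2O4 = 1.011/1.3635 x 100 = 74.2%.

74.2%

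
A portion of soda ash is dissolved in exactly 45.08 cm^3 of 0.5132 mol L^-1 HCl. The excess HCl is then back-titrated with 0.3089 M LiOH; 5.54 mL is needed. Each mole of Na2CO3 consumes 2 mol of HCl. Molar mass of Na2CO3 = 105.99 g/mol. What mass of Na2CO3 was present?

Total n(HCl) added = 0.5132 x 0.04508 = 0.02314 mol.
n(LiOH) used = 0.3089 x 0.005540 = 0.001711 mol, which equals the excess n(HCl).
So n(HCl) consumed by the sample = 0.02314 - 0.001711 = 0.02142 mol.
n(Na2CO3) = 0.02142 / 2 = 0.01071 mol.
mass = 0.01071 mol x 105.99 g/mol = 1.14 g.

1.14 g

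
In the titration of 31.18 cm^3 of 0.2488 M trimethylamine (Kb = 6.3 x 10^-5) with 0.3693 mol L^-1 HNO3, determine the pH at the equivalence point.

5.31

n((CH3)3N) = 0.2488 x 0.03118 = 0.007758 mol; V(HNO3) at equivalence = 0.007758/0.3693 = 0.02101 L.
At equivalence the base is fully converted to (CH3)3NH+; total volume = 0.05219 L, so [(CH3)3NH+] = 0.007758/0.05219 = 0.1487 M.
Ka((CH3)3NH+) = Kw/Kb = 1.0e-14 / 6.3 x 10^-5 = 1.59e-10.
[H^+] = sqrt(Ka x [(CH3)3NH+]) = sqrt(1.59e-10 x 0.1487) = 4.86e-6 M.
pH = -log(4.86e-6) = 5.31.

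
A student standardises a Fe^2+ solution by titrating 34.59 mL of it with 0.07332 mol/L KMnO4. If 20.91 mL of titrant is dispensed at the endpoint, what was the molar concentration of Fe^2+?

n(KMnO4) = 0.07332 x 0.02091 = 0.001533 mol.
From the balanced equation, 1 mol KMnO4 reacts with 5 mol Fe^2+, so n(Fe^2+) = 0.001533 x 5/1 = 0.007666 mol.
[Fe^2+] = 0.007666 / 0.03459 L = 0.222 M.

0.222 M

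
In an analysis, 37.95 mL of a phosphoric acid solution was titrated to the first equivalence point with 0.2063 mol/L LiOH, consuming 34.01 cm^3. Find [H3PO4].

0.185 M

n(LiOH) = 0.2063 x 0.03401 = 0.007016 mol.
At the first equivalence point, 1 mol OH^- react per mol H3PO4, so n(H3PO4) = 0.007016 / 1 = 0.007016 mol.
[H3PO4] = 0.007016 / 0.03795 L = 0.185 M.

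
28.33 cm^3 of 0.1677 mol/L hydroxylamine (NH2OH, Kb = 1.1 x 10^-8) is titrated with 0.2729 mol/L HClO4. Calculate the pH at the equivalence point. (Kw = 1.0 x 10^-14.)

3.51

n(NH2OH) = 0.1677 x 0.02833 = 0.004751 mol; V(HClO4) at equivalence = 0.004751/0.2729 = 0.01741 L.
At equivalence the base is fully converted to NH3OH+; total volume = 0.04574 L, so [NH3OH+] = 0.004751/0.04574 = 0.1039 M.
Ka(NH3OH+) = Kw/Kb = 1.0e-14 / 1.1 x 10^-8 = 9.09e-7.
[H^+] = sqrt(Ka x [NH3OH+]) = sqrt(9.09e-7 x 0.1039) = 0.000307 M.
pH = -log(0.000307) = 3.51.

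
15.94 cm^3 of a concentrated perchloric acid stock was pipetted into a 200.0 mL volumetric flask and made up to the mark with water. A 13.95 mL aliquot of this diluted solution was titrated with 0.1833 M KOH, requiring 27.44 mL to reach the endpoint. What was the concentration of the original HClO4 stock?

n(KOH) = 0.1833 x 0.02744 = 0.005030 mol.
n(HClO4) in the aliquot = 0.005030 mol.
[diluted HClO4] = 0.005030 / 0.01395 = 0.3606 M.
Dilution factor = 200.0/15.94 = 12.55, so [stock] = 0.3606 x 12.55 = 4.52 M.

4.52 M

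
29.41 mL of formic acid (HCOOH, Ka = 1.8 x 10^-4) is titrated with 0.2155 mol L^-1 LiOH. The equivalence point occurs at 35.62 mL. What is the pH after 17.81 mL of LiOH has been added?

17.81 mL is exactly half the equivalence volume (35.62/2), i.e. the half-equivalence point.
There, n(HA) = n(A^-), so pH = pKa = -log(1.8 x 10^-4) = 3.74.

3.74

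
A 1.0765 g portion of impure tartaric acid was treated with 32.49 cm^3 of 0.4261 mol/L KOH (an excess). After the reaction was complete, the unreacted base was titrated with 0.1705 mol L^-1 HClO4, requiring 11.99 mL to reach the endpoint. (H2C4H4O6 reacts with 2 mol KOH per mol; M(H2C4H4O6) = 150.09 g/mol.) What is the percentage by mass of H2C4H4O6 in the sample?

Total n(KOH) added = 0.4261 x 0.03249 = 0.01384 mol.
n(HClO4) used = 0.1705 x 0.01199 = 0.002044 mol, which equals the excess n(KOH).
So n(KOH) consumed by the sample = 0.01384 - 0.002044 = 0.01180 mol.
n(H2C4H4O6) = 0.01180 / 2 = 0.005900 mol.
mass H2C4H4O6 = 0.005900 x 150.09 = 0.8855 g, so %H2C4H4O6 = 0.8855/1.0765 x 100 = 82.3%.

82.3%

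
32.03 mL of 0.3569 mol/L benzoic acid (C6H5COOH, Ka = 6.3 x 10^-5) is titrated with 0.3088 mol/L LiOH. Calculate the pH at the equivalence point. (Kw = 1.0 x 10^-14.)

8.71

n(C6H5COOH) = 0.3569 x 0.03203 = 0.01143 mol; V(LiOH) at equivalence = 0.01143/0.3088 = 0.03702 L.
At equivalence all the acid is converted to C6H5COO-; total volume = 0.03203 + 0.03702 = 0.06905 L, so [C6H5COO-] = 0.01143/0.06905 = 0.1656 M.
Kb = Kw/Ka = 1.0e-14 / 6.3 x 10^-5 = 1.59e-10.
[OH^-] = sqrt(Kb x [C6H5COO-]) = sqrt(1.59e-10 x 0.1656) = 5.13e-6 M.
pOH = 5.29, so pH = 14.00 - 5.29 = 8.71.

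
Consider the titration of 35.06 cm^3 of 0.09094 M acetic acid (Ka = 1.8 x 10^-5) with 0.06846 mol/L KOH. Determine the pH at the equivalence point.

8.67

n(CH3COOH) = 0.09094 x 0.03506 = 0.003188 mol; V(KOH) at equivalence = 0.003188/0.06846 = 0.04657 L.
At equivalence all the acid is converted to CH3COO-; total volume = 0.03506 + 0.04657 = 0.08163 L, so [CH3COO-] = 0.003188/0.08163 = 0.03906 M.
Kb = Kw/Ka = 1.0e-14 / 1.8 x 10^-5 = 5.56e-10.
[OH^-] = sqrt(Kb x [CH3COO-]) = sqrt(5.56e-10 x 0.03906) = 4.66e-6 M.
pOH = 5.33, so pH = 14.00 - 5.33 = 8.67.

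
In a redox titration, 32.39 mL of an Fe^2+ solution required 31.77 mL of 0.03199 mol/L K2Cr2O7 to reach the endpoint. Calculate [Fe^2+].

0.188 M

n(K2Cr2O7) = 0.03199 x 0.03177 = 0.001016 mol.
From the balanced equation, 1 mol K2Cr2O7 reacts with 6 mol Fe^2+, so n(Fe^2+) = 0.001016 x 6/1 = 0.006098 mol.
[Fe^2+] = 0.006098 / 0.03239 L = 0.188 M.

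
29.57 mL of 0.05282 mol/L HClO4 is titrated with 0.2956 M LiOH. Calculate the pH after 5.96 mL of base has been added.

n(acid) = 0.05282 x 0.02957 = 0.001562 mol; n(LiOH) added = 0.2956 x 0.005960 = 0.001762 mol.
Base is in excess by 0.001762 - 0.001562 = 0.0001999 mol in a total volume of 0.03553 L.
[OH^-] = 0.0001999/0.03553 = 0.005626 M, so pOH = 2.25 and pH = 14.00 - 2.25 = 11.75.

11.75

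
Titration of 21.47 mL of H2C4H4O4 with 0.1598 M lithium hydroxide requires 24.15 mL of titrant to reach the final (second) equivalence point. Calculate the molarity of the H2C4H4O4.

0.0899 M

n(LiOH) = 0.1598 x 0.02415 = 0.003859 mol.
At the final (second) equivalence point, 2 mol OH^- react per mol H2C4H4O4, so n(H2C4H4O4) = 0.003859 / 2 = 0.001930 mol.
[H2C4H4O4] = 0.001930 / 0.02147 L = 0.0899 M.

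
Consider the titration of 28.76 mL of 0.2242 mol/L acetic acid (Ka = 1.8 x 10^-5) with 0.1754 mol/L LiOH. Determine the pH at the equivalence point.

n(CH3COOH) = 0.2242 x 0.02876 = 0.006448 mol; V(LiOH) at equivalence = 0.006448/0.1754 = 0.03676 L.
At equivalence all the acid is converted to CH3COO-; total volume = 0.02876 + 0.03676 = 0.06552 L, so [CH3COO-] = 0.006448/0.06552 = 0.09841 M.
Kb = Kw/Ka = 1.0e-14 / 1.8 x 10^-5 = 5.56e-10.
[OH^-] = sqrt(Kb x [CH3COO-]) = sqrt(5.56e-10 x 0.09841) = 7.39e-6 M.
pOH = 5.13, so pH = 14.00 - 5.13 = 8.87.

8.87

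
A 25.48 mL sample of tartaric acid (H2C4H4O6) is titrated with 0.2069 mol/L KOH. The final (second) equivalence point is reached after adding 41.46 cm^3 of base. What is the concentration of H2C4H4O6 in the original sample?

0.168 M

n(KOH) = 0.2069 x 0.04146 = 0.008578 mol.
At the final (second) equivalence point, 2 mol OH^- react per mol H2C4H4O6, so n(H2C4H4O6) = 0.008578 / 2 = 0.004289 mol.
[H2C4H4O6] = 0.004289 / 0.02548 L = 0.168 M.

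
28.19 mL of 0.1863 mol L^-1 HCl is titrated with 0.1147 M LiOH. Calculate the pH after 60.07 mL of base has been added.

n(acid) = 0.1863 x 0.02819 = 0.005252 mol; n(LiOH) added = 0.1147 x 0.06007 = 0.006890 mol.
Base is in excess by 0.006890 - 0.005252 = 0.001638 mol in a total volume of 0.08826 L.
[OH^-] = 0.001638/0.08826 = 0.01856 M, so pOH = 1.73 and pH = 14.00 - 1.73 = 12.27.

12.27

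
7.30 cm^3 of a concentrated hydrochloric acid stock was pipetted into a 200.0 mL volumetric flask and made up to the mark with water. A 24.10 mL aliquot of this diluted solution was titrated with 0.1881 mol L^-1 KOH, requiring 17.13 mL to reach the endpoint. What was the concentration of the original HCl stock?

3.66 M

n(KOH) = 0.1881 x 0.01713 = 0.003222 mol.
n(HCl) in the aliquot = 0.003222 mol.
[diluted HCl] = 0.003222 / 0.02410 = 0.1337 M.
Dilution factor = 200.0/7.300 = 27.40, so [stock] = 0.1337 x 27.40 = 3.66 M.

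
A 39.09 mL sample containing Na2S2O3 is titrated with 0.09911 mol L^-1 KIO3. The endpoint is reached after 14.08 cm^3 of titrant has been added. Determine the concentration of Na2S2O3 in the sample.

n(KIO3) = 0.09911 x 0.01408 = 0.001395 mol.
From the balanced equation, 1 mol KIO3 reacts with 6 mol Na2S2O3, so n(Na2S2O3) = 0.001395 x 6/1 = 0.008373 mol.
[Na2S2O3] = 0.008373 / 0.03909 L = 0.214 M.

0.214 M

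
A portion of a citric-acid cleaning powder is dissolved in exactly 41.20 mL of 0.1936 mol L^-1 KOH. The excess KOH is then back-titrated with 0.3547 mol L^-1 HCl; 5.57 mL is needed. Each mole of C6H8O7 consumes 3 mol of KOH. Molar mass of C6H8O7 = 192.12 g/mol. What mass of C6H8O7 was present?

0.384 g

Total n(KOH) added = 0.1936 x 0.04120 = 0.007976 mol.
n(HCl) used = 0.3547 x 0.005570 = 0.001976 mol, which equals the excess n(KOH).
So n(KOH) consumed by the sample = 0.007976 - 0.001976 = 0.006001 mol.
n(C6H8O7) = 0.006001 / 3 = 0.002000 mol.
mass = 0.002000 mol x 192.12 g/mol = 0.384 g.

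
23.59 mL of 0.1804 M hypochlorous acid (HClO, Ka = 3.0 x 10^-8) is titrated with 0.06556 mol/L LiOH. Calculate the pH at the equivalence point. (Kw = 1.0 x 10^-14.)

n(HClO) = 0.1804 x 0.02359 = 0.004256 mol; V(LiOH) at equivalence = 0.004256/0.06556 = 0.06491 L.
At equivalence all the acid is converted to ClO-; total volume = 0.02359 + 0.06491 = 0.08850 L, so [ClO-] = 0.004256/0.08850 = 0.04809 M.
Kb = Kw/Ka = 1.0e-14 / 3.0 x 10^-8 = 3.33e-7.
[OH^-] = sqrt(Kb x [ClO-]) = sqrt(3.33e-7 x 0.04809) = 0.000127 M.
pOH = 3.90, so pH = 14.00 - 3.90 = 10.10.

10.10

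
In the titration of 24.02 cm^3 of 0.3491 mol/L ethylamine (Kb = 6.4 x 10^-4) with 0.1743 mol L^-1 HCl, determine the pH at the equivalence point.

5.87

n(C2H5NH2) = 0.3491 x 0.02402 = 0.008385 mol; V(HCl) at equivalence = 0.008385/0.1743 = 0.04811 L.
At equivalence the base is fully converted to C2H5NH3+; total volume = 0.07213 L, so [C2H5NH3+] = 0.008385/0.07213 = 0.1163 M.
Ka(C2H5NH3+) = Kw/Kb = 1.0e-14 / 6.4 x 10^-4 = 1.56e-11.
[H^+] = sqrt(Ka x [C2H5NH3+]) = sqrt(1.56e-11 x 0.1163) = 1.35e-6 M.
pH = -log(1.35e-6) = 5.87.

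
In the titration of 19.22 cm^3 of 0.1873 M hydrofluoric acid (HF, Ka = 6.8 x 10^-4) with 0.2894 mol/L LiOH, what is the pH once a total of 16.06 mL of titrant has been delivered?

n(acid) = 0.1873 x 0.01922 = 0.003600 mol; n(LiOH) added = 0.2894 x 0.01606 = 0.004648 mol.
Base is in excess by 0.004648 - 0.003600 = 0.001048 mol in a total volume of 0.03528 L.
[OH^-] = 0.001048/0.03528 = 0.02970 M, so pOH = 1.53 and pH = 14.00 - 1.53 = 12.47.

12.47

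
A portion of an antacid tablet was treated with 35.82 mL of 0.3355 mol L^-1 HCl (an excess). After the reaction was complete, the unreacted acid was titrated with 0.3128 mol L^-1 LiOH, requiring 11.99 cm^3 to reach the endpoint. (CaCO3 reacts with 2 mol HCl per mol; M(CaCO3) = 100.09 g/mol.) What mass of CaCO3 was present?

Total n(HCl) added = 0.3355 x 0.03582 = 0.01202 mol.
n(LiOH) used = 0.3128 x 0.01199 = 0.003750 mol, which equals the excess n(HCl).
So n(HCl) consumed by the sample = 0.01202 - 0.003750 = 0.008267 mol.
n(CaCO3) = 0.008267 / 2 = 0.004134 mol.
mass = 0.004134 mol x 100.09 g/mol = 0.414 g.

0.414 g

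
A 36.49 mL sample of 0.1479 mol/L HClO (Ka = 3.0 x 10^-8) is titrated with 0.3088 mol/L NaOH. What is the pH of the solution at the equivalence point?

10.26

n(HClO) = 0.1479 x 0.03649 = 0.005397 mol; V(NaOH) at equivalence = 0.005397/0.3088 = 0.01748 L.
At equivalence all the acid is converted to ClO-; total volume = 0.03649 + 0.01748 = 0.05397 L, so [ClO-] = 0.005397/0.05397 = 0.1000 M.
Kb = Kw/Ka = 1.0e-14 / 3.0 x 10^-8 = 3.33e-7.
[OH^-] = sqrt(Kb x [ClO-]) = sqrt(3.33e-7 x 0.1000) = 0.000183 M.
pOH = 3.74, so pH = 14.00 - 3.74 = 10.26.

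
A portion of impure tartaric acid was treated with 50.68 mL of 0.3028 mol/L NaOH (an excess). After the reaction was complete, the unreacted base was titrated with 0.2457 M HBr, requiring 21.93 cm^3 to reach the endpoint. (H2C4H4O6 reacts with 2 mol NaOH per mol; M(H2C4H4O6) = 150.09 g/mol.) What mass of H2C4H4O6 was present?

0.747 g

Total n(NaOH) added = 0.3028 x 0.05068 = 0.01535 mol.
n(HBr) used = 0.2457 x 0.02193 = 0.005388 mol, which equals the excess n(NaOH).
So n(NaOH) consumed by the sample = 0.01535 - 0.005388 = 0.009958 mol.
n(H2C4H4O6) = 0.009958 / 2 = 0.004979 mol.
mass = 0.004979 mol x 150.09 g/mol = 0.747 g.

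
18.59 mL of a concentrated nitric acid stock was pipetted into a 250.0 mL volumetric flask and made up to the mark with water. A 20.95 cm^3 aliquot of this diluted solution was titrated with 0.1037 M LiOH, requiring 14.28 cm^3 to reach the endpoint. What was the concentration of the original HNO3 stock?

n(LiOH) = 0.1037 x 0.01428 = 0.001481 mol.
n(HNO3) in the aliquot = 0.001481 mol.
[diluted HNO3] = 0.001481 / 0.02095 = 0.07068 M.
Dilution factor = 250.0/18.59 = 13.45, so [stock] = 0.07068 x 13.45 = 0.951 M.

0.951 M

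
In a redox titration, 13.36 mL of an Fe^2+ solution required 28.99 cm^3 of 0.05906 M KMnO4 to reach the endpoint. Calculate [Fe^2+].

n(KMnO4) = 0.05906 x 0.02899 = 0.001712 mol.
From the balanced equation, 1 mol KMnO4 reacts with 5 mol Fe^2+, so n(Fe^2+) = 0.001712 x 5/1 = 0.008561 mol.
[Fe^2+] = 0.008561 / 0.01336 L = 0.641 M.

0.641 M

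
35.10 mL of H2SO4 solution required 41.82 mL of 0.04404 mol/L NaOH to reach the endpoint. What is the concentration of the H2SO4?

n(NaOH) delivered = 0.04404 x 0.04182 = 0.001842 mol.
The reaction is 1 H2SO4 + 2 NaOH, so n(H2SO4) = 0.001842 x 1/2 = 0.0009209 mol.
[H2SO4] = 0.0009209 mol / 0.03510 L = 0.0262 M.

0.0262 M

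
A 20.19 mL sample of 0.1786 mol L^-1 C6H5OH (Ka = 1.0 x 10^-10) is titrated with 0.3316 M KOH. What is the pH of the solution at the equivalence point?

11.53

n(C6H5OH) = 0.1786 x 0.02019 = 0.003606 mol; V(KOH) at equivalence = 0.003606/0.3316 = 0.01087 L.
At equivalence all the acid is converted to C6H5O-; total volume = 0.02019 + 0.01087 = 0.03106 L, so [C6H5O-] = 0.003606/0.03106 = 0.1161 M.
Kb = Kw/Ka = 1.0e-14 / 1.0 x 10^-10 = 0.000100.
[OH^-] = sqrt(Kb x [C6H5O-]) = sqrt(0.000100 x 0.1161) = 0.00341 M.
pOH = 2.47, so pH = 14.00 - 2.47 = 11.53.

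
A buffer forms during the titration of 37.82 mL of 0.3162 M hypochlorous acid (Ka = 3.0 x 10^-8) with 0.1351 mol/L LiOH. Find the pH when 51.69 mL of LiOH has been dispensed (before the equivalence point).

Initial n(HClO) = 0.3162 x 0.03782 = 0.01196 mol.
n(LiOH) added = 0.1351 x 0.05169 = 0.006983 mol, converting that many moles of HClO to ClO-.
Remaining n(HClO) = 0.004975 mol; n(ClO-) = 0.006983 mol.
By Henderson-Hasselbalch, pH = pKa + log([A^-]/[HA]) = 7.52 + log(0.006983/0.004975) = 7.52 + (+0.15) = 7.67.

7.67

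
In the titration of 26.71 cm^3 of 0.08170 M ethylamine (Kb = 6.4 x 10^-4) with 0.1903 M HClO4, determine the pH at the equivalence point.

n(C2H5NH2) = 0.08170 x 0.02671 = 0.002182 mol; V(HClO4) at equivalence = 0.002182/0.1903 = 0.01147 L.
At equivalence the base is fully converted to C2H5NH3+; total volume = 0.03818 L, so [C2H5NH3+] = 0.002182/0.03818 = 0.05716 M.
Ka(C2H5NH3+) = Kw/Kb = 1.0e-14 / 6.4 x 10^-4 = 1.56e-11.
[H^+] = sqrt(Ka x [C2H5NH3+]) = sqrt(1.56e-11 x 0.05716) = 9.45e-7 M.
pH = -log(9.45e-7) = 6.02.

6.02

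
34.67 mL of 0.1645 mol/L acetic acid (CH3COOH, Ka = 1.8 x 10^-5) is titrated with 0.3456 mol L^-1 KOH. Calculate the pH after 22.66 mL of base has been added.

n(acid) = 0.1645 x 0.03467 = 0.005703 mol; n(KOH) added = 0.3456 x 0.02266 = 0.007831 mol.
Base is in excess by 0.007831 - 0.005703 = 0.002128 mol in a total volume of 0.05733 L.
[OH^-] = 0.002128/0.05733 = 0.03712 M, so pOH = 1.43 and pH = 14.00 - 1.43 = 12.57.

12.57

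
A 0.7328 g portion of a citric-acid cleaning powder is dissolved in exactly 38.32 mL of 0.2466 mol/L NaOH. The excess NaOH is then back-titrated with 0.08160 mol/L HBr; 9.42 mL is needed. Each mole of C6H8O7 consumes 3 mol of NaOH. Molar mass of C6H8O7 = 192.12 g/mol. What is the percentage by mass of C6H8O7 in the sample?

Total n(NaOH) added = 0.2466 x 0.03832 = 0.009450 mol.
n(HBr) used = 0.08160 x 0.009420 = 0.0007687 mol, which equals the excess n(NaOH).
So n(NaOH) consumed by the sample = 0.009450 - 0.0007687 = 0.008681 mol.
n(C6H8O7) = 0.008681 / 3 = 0.002894 mol.
mass C6H8O7 = 0.002894 x 192.12 = 0.5559 g, so %C6H8O7 = 0.5559/0.7328 x 100 = 75.9%.

75.9%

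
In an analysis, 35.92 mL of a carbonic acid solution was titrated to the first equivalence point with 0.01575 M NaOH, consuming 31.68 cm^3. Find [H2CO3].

0.0139 M

n(NaOH) = 0.01575 x 0.03168 = 0.0004990 mol.
At the first equivalence point, 1 mol OH^- react per mol H2CO3, so n(H2CO3) = 0.0004990 / 1 = 0.0004990 mol.
[H2CO3] = 0.0004990 / 0.03592 L = 0.0139 M.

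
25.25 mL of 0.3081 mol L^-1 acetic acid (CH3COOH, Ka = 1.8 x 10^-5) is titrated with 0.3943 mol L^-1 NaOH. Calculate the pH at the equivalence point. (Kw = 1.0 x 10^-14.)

n(CH3COOH) = 0.3081 x 0.02525 = 0.007780 mol; V(NaOH) at equivalence = 0.007780/0.3943 = 0.01973 L.
At equivalence all the acid is converted to CH3COO-; total volume = 0.02525 + 0.01973 = 0.04498 L, so [CH3COO-] = 0.007780/0.04498 = 0.1730 M.
Kb = Kw/Ka = 1.0e-14 / 1.8 x 10^-5 = 5.56e-10.
[OH^-] = sqrt(Kb x [CH3COO-]) = sqrt(5.56e-10 x 0.1730) = 9.80e-6 M.
pOH = 5.01, so pH = 14.00 - 5.01 = 8.99.

8.99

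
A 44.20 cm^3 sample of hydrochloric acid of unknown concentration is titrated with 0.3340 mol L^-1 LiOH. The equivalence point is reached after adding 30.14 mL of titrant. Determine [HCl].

n(LiOH) delivered = 0.3340 x 0.03014 = 0.01007 mol.
For a 1:1 reaction, n(HCl) = 0.01007 mol.
[HCl] = 0.01007 mol / 0.04420 L = 0.228 M.

0.228 M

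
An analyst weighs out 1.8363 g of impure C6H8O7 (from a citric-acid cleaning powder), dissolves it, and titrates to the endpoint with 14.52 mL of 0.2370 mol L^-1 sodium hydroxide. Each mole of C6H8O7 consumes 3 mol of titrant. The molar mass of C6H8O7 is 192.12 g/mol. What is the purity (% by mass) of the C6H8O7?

n(NaOH) = 0.2370 x 0.01452 = 0.003441 mol.
n(C6H8O7) = 0.003441 / 3 = 0.001147 mol.
mass of C6H8O7 = 0.001147 x 192.12 = 0.2204 g.
% purity = 0.2204 / 1.8363 x 100 = 12.0%.

12.0%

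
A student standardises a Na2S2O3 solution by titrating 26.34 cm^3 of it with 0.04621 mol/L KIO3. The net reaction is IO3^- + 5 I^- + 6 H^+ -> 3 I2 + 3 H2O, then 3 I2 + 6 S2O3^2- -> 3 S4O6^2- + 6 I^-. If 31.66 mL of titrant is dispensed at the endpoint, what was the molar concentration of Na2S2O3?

n(KIO3) = 0.04621 x 0.03166 = 0.001463 mol.
From the balanced equation, 1 mol KIO3 reacts with 6 mol Na2S2O3, so n(Na2S2O3) = 0.001463 x 6/1 = 0.008778 mol.
[Na2S2O3] = 0.008778 / 0.02634 L = 0.333 M.

0.333 M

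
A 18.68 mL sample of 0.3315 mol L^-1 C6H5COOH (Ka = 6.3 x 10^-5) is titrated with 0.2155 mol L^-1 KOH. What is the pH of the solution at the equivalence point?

8.66

n(C6H5COOH) = 0.3315 x 0.01868 = 0.006192 mol; V(KOH) at equivalence = 0.006192/0.2155 = 0.02874 L.
At equivalence all the acid is converted to C6H5COO-; total volume = 0.01868 + 0.02874 = 0.04742 L, so [C6H5COO-] = 0.006192/0.04742 = 0.1306 M.
Kb = Kw/Ka = 1.0e-14 / 6.3 x 10^-5 = 1.59e-10.
[OH^-] = sqrt(Kb x [C6H5COO-]) = sqrt(1.59e-10 x 0.1306) = 4.55e-6 M.
pOH = 5.34, so pH = 14.00 - 5.34 = 8.66.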